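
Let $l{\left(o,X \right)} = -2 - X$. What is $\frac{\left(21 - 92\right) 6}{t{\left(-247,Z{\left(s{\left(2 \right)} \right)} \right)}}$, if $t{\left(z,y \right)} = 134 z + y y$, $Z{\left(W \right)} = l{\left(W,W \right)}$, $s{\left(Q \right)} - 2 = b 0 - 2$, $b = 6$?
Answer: $\frac{213}{16547} \approx 0.012872$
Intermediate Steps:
$s{\left(Q \right)} = 0$ ($s{\left(Q \right)} = 2 + \left(6 \cdot 0 - 2\right) = 2 + \left(0 - 2\right) = 2 - 2 = 0$)
$Z{\left(W \right)} = -2 - W$
$t{\left(z,y \right)} = y^{2} + 134 z$ ($t{\left(z,y \right)} = 134 z + y^{2} = y^{2} + 134 z$)
$\frac{\left(21 - 92\right) 6}{t{\left(-247,Z{\left(s{\left(2 \right)} \right)} \right)}} = \frac{\left(21 - 92\right) 6}{\left(-2 - 0\right)^{2} + 134 \left(-247\right)} = \frac{\left(-71\right) 6}{\left(-2 + 0\right)^{2} - 33098} = - \frac{426}{\left(-2\right)^{2} - 33098} = - \frac{426}{4 - 33098} = - \frac{426}{-33094} = \left(-426\right) \left(- \frac{1}{33094}\right) = \frac{213}{16547}$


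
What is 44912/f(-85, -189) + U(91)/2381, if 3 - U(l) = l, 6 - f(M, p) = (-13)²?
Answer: -106949816/388103 ≈ -275.57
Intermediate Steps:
f(M, p) = -163 (f(M, p) = 6 - 1*(-13)² = 6 - 1*169 = 6 - 169 = -163)
U(l) = 3 - l
44912/f(-85, -189) + U(91)/2381 = 44912/(-163) + (3 - 1*91)/2381 = 44912*(-1/163) + (3 - 91)*(1/2381) = -44912/163 - 88*1/2381 = -44912/163 - 88/2381 = -106949816/388103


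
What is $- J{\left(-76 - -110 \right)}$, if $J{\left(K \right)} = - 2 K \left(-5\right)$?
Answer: $-340$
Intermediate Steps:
$J{\left(K \right)} = 10 K$
$- J{\left(-76 - -110 \right)} = - 10 \left(-76 - -110\right) = - 10 \left(-76 + 110\right) = - 10 \cdot 34 = \left(-1\right) 340 = -340$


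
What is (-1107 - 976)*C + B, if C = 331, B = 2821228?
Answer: 2131755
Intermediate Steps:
(-1107 - 976)*C + B = (-1107 - 976)*331 + 2821228 = -2083*331 + 2821228 = -689473 + 2821228 = 2131755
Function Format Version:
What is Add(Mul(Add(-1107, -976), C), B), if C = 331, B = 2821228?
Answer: 2131755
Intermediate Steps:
Add(Mul(Add(-1107, -976), C), B) = Add(Mul(Add(-1107, -976), 331), 2821228) = Add(Mul(-2083, 331), 2821228) = Add(-689473, 2821228) = 2131755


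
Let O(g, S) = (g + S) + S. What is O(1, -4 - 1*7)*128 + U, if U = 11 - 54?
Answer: -2731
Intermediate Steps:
U = -43
O(g, S) = g + 2*S (O(g, S) = (S + g) + S = g + 2*S)
O(1, -4 - 1*7)*128 + U = (1 + 2*(-4 - 1*7))*128 - 43 = (1 + 2*(-4 - 7))*128 - 43 = (1 + 2*(-11))*128 - 43 = (1 - 22)*128 - 43 = -21*128 - 43 = -2688 - 43 = -2731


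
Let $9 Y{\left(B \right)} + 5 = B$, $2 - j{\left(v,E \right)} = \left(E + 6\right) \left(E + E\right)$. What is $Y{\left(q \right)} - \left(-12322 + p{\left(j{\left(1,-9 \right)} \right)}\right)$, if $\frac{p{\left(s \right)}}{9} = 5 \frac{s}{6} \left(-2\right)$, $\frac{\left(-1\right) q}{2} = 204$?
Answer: $\frac{103465}{9} \approx 11496.0$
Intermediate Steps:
$j{\left(v,E \right)} = 2 - 2 E \left(6 + E\right)$ ($j{\left(v,E \right)} = 2 - \left(E + 6\right) \left(E + E\right) = 2 - \left(6 + E\right) 2 E = 2 - 2 E \left(6 + E\right)$)
$q = -408$ ($q = \left(-2\right) 204 = -408$)
$p{\left(s \right)} = - 15 s$ ($p{\left(s \right)} = 9 \cdot 5 \frac{s}{6} \left(-2\right) = 9 \frac{5 s}{6} \left(-2\right) = 9 \left(- \frac{5 s}{3}\right) = - 15 s$)
$Y{\left(B \right)} = - \frac{5}{9} + \frac{B}{9}$
$Y{\left(q \right)} - \left(-12322 + p{\left(j{\left(1,-9 \right)} \right)}\right) = \left(- \frac{5}{9} + \frac{1}{9} \left(-408\right)\right) + \left(12322 - - 15 \left(2 - -108 - 2 \left(-9\right)^{2}\right)\right) = \left(- \frac{5}{9} - \frac{136}{3}\right) + \left(12322 - - 15 \left(2 + 108 - 162\right)\right) = - \frac{413}{9} + \left(12322 - - 15 \left(2 + 108 - 162\right)\right) = - \frac{413}{9} + \left(12322 - \left(-15\right) \left(-52\right)\right) = - \frac{413}{9} + \left(12322 - 780\right) = - \frac{413}{9} + 11542 = \frac{103465}{9}$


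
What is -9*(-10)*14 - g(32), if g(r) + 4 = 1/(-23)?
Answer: 29073/23 ≈ 1264.0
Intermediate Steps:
g(r) = -93/23 (g(r) = -4 + 1/(-23) = -4 - 1/23 = -93/23)
-9*(-10)*14 - g(32) = -9*(-10)*14 - 1*(-93/23) = 90*14 + 93/23 = 1260 + 93/23 = 29073/23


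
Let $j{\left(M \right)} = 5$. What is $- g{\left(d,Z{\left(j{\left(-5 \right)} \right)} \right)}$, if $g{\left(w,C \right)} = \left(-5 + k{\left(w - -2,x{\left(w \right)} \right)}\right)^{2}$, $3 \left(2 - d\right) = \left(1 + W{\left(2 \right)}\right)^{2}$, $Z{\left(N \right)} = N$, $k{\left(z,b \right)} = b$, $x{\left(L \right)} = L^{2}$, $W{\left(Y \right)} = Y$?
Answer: $-16$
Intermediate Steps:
$d = -1$ ($d = 2 - \frac{\left(1 + 2\right)^{2}}{3} = 2 - \frac{3^{2}}{3} = 2 - 3 = -1$)
$g{\left(w,C \right)} = \left(-5 + w^{2}\right)^{2}$
$- g{\left(d,Z{\left(j{\left(-5 \right)} \right)} \right)} = - \left(-5 + \left(-1\right)^{2}\right)^{2} = - \left(-5 + 1\right)^{2} = - \left(-4\right)^{2} = \left(-1\right) 16 = -16$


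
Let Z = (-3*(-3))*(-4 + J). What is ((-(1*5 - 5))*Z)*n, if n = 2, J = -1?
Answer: 0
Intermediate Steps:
Z = -45 (Z = (-3*(-3))*(-4 - 1) = 9*(-5) = -45)
((-(1*5 - 5))*Z)*n = (-(1*5 - 5)*(-45))*2 = (-(5 - 5)*(-45))*2 = (-1*0*(-45))*2 = (0*(-45))*2 = 0*2 = 0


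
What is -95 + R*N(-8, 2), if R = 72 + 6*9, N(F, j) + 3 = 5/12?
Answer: -841/2 ≈ -420.50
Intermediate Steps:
N(F, j) = -31/12 (N(F, j) = -3 + 5/12 = -31/12)
R = 126 (R = 72 + 54 = 126)
-95 + R*N(-8, 2) = -95 + 126*(-31/12) = -95 - 651/2 = -841/2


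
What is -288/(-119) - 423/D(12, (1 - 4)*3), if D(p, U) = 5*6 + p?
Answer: -1821/238 ≈ -7.6513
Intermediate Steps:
D(p, U) = 30 + p
-288/(-119) - 423/D(12, (1 - 4)*3) = -288/(-119) - 423/(30 + 12) = -288*(-1/119) - 423/42 = 288/119 - 423*1/42 = 288/119 - 141/14 = -1821/238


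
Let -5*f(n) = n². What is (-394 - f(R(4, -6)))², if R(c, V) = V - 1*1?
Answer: 3690241/25 ≈ 1.4761e+5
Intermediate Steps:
R(c, V) = -1 + V (R(c, V) = V - 1 = -1 + V)
f(n) = -n²/5
(-394 - f(R(4, -6)))² = (-394 - (-1)*(-1 - 6)²/5)² = (-394 - (-1)*(-7)²/5)² = (-394 - (-1)*49/5)² = (-394 - 1*(-49/5))² = (-394 + 49/5)² = (-1921/5)² = 3690241/25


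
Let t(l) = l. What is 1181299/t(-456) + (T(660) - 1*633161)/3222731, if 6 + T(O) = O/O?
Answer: -3807297631265/1469565336 ≈ -2590.8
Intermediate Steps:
T(O) = -5 (T(O) = -6 + O/O = -6 + 1 = -5)
1181299/t(-456) + (T(660) - 1*633161)/3222731 = 1181299/(-456) + (-5 - 1*633161)/3222731 = 1181299*(-1/456) + (-5 - 633161)*(1/3222731) = -1181299/456 - 633166*1/3222731 = -1181299/456 - 633166/3222731 = -3807297631265/1469565336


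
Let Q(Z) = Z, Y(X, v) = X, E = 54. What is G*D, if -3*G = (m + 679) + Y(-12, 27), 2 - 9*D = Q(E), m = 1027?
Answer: 88088/27 ≈ 3262.5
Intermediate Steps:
D = -52/9 (D = 2/9 - 1/9*54 = 2/9 - 6 = -52/9 ≈ -5.7778)
G = -1694/3 (G = -((1027 + 679) - 12)/3 = -(1706 - 12)/3 = -1/3*1694 = -1694/3 ≈ -564.67)
G*D = -1694/3*(-52/9) = 88088/27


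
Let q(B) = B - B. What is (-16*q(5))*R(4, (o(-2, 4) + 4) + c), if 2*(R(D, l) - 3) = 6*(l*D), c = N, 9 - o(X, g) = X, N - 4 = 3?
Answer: 0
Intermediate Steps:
N = 7 (N = 4 + 3 = 7)
o(X, g) = 9 - X
c = 7
R(D, l) = 3 + 3*D*l (R(D, l) = 3 + (6*(l*D))/2 = 3 + (6*(D*l))/2 = 3 + (6*D*l)/2 = 3 + 3*D*l)
q(B) = 0
(-16*q(5))*R(4, (o(-2, 4) + 4) + c) = (-16*0)*(3 + 3*4*(((9 - 1*(-2)) + 4) + 7)) = 0*(3 + 3*4*(((9 + 2) + 4) + 7)) = 0*(3 + 3*4*((11 + 4) + 7)) = 0*(3 + 3*4*(15 + 7)) = 0*(3 + 3*4*22) = 0*(3 + 264) = 0*267 = 0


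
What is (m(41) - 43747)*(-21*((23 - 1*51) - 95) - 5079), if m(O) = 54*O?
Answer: 103666368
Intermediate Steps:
(m(41) - 43747)*(-21*((23 - 1*51) - 95) - 5079) = (54*41 - 43747)*(-21*((23 - 1*51) - 95) - 5079) = (2214 - 43747)*(-21*((23 - 51) - 95) - 5079) = -41533*(-21*(-28 - 95) - 5079) = -41533*(-21*(-123) - 5079) = -41533*(2583 - 5079) = -41533*(-2496) = 103666368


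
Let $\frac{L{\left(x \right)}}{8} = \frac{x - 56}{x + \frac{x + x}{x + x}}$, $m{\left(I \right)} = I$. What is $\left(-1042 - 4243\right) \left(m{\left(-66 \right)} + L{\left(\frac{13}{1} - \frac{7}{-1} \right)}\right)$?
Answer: $421290$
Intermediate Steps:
$L{\left(x \right)} = \frac{8 \left(-56 + x\right)}{1 + x}$ ($L{\left(x \right)} = 8 \frac{x - 56}{x + \frac{x + x}{x + x}} = 8 \frac{-56 + x}{x + \frac{2 x}{2 x}} = 8 \frac{-56 + x}{x + 2 x \frac{1}{2 x}} = 8 \frac{-56 + x}{x + 1} = 8 \frac{-56 + x}{1 + x} = \frac{8 \left(-56 + x\right)}{1 + x}$)
$\left(-1042 - 4243\right) \left(m{\left(-66 \right)} + L{\left(\frac{13}{1} - \frac{7}{-1} \right)}\right) = \left(-1042 - 4243\right) \left(-66 + \frac{8 \left(-56 + \left(\frac{13}{1} - \frac{7}{-1}\right)\right)}{1 + \left(\frac{13}{1} - \frac{7}{-1}\right)}\right) = - 5285 \left(-66 + \frac{8 \left(-56 + \left(13 \cdot 1 - -7\right)\right)}{1 + \left(13 \cdot 1 - -7\right)}\right) = - 5285 \left(-66 + \frac{8 \left(-56 + \left(13 + 7\right)\right)}{1 + \left(13 + 7\right)}\right) = - 5285 \left(-66 + \frac{8 \left(-56 + 20\right)}{1 + 20}\right) = - 5285 \left(-66 + 8 \cdot \frac{1}{21} \left(-36\right)\right) = - 5285 \left(-66 - \frac{96}{7}\right) = \left(-5285\right) \left(- \frac{558}{7}\right) = 421290$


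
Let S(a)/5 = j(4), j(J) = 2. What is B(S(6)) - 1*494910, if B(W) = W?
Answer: -494900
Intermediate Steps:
S(a) = 10 (S(a) = 5*2 = 10)
B(S(6)) - 1*494910 = 10 - 1*494910 = 10 - 494910 = -494900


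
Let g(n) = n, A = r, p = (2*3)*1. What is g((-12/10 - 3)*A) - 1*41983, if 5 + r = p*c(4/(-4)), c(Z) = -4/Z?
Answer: -210314/5 ≈ -42063.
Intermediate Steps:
p = 6 (p = 6*1 = 6)
r = 19 (r = -5 + 6*(-4/(4/(-4))) = -5 + 6*(-4/(4*(-¼))) = -5 + 6*(-4/(-1)) = -5 + 6*(-4*(-1)) = -5 + 6*4 = -5 + 24 = 19)
A = 19
g((-12/10 - 3)*A) - 1*41983 = (-12/10 - 3)*19 - 1*41983 = (-12*⅒ - 3)*19 - 41983 = (-6/5 - 3)*19 - 41983 = -21/5*19 - 41983 = -399/5 - 41983 = -210314/5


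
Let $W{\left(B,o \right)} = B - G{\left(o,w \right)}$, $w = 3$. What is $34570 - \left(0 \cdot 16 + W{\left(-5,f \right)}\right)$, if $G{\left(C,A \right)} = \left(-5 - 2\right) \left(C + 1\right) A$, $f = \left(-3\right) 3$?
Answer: $34743$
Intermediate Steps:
$f = -9$
$G{\left(C,A \right)} = A \left(-7 - 7 C\right)$ ($G{\left(C,A \right)} = - 7 \left(1 + C\right) A = \left(-7 - 7 C\right) A = A \left(-7 - 7 C\right)$)
$W{\left(B,o \right)} = 21 + B + 21 o$ ($W{\left(B,o \right)} = B - \left(-7\right) 3 \left(1 + o\right) = B - \left(-21 - 21 o\right) = B + \left(21 + 21 o\right) = 21 + B + 21 o$)
$34570 - \left(0 \cdot 16 + W{\left(-5,f \right)}\right) = 34570 - \left(0 \cdot 16 + \left(21 - 5 + 21 \left(-9\right)\right)\right) = 34570 - \left(0 - 173\right) = 34570 - -173 = 34570 + 173 = 34743$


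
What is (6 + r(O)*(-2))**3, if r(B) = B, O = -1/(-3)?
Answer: 4096/27 ≈ 151.70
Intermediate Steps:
O = 1/3 (O = -1*(-1/3) = 1/3 ≈ 0.33333)
(6 + r(O)*(-2))**3 = (6 + (1/3)*(-2))**3 = (6 - 2/3)**3 = (16/3)**3 = 4096/27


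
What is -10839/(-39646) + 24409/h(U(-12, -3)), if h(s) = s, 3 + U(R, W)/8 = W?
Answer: -483599471/951504 ≈ -508.25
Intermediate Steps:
U(R, W) = -24 + 8*W
-10839/(-39646) + 24409/h(U(-12, -3)) = -10839/(-39646) + 24409/(-24 + 8*(-3)) = -10839*(-1/39646) + 24409/(-24 - 24) = 10839/39646 + 24409/(-48) = 10839/39646 + 24409*(-1/48) = 10839/39646 - 24409/48 = -483599471/951504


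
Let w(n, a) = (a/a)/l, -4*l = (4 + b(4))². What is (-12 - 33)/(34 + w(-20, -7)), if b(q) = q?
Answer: -240/181 ≈ -1.3260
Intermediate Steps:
l = -16 (l = -(4 + 4)²/4 = -¼*8² = -¼*64 = -16)
w(n, a) = -1/16 (w(n, a) = (a/a)/(-16) = 1*(-1/16) = -1/16)
(-12 - 33)/(34 + w(-20, -7)) = (-12 - 33)/(34 - 1/16) = -45/543/16 = -45*16/543 = -240/181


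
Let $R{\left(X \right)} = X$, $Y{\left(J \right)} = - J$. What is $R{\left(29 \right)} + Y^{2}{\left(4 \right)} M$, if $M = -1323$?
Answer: $-21139$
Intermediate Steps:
$R{\left(29 \right)} + Y^{2}{\left(4 \right)} M = 29 + \left(\left(-1\right) 4\right)^{2} \left(-1323\right) = 29 + \left(-4\right)^{2} \left(-1323\right) = 29 + 16 \left(-1323\right) = 29 - 21168 = -21139$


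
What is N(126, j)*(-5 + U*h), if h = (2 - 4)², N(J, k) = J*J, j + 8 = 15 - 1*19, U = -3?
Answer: -269892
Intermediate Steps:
j = -12 (j = -8 + (15 - 1*19) = -8 + (15 - 19) = -8 - 4 = -12)
N(J, k) = J²
h = 4 (h = (-2)² = 4)
N(126, j)*(-5 + U*h) = 126²*(-5 - 3*4) = 15876*(-5 - 12) = 15876*(-17) = -269892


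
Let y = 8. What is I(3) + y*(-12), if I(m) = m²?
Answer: -87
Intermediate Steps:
I(3) + y*(-12) = 3² + 8*(-12) = 9 - 96 = -87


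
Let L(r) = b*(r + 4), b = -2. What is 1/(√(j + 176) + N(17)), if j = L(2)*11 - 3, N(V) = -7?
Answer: -7/8 - √41/8 ≈ -1.6754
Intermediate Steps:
L(r) = -8 - 2*r (L(r) = -2*(r + 4) = -2*(4 + r) = -8 - 2*r)
j = -135 (j = (-8 - 2*2)*11 - 3 = (-8 - 4)*11 - 3 = -12*11 - 3 = -132 - 3 = -135)
1/(√(j + 176) + N(17)) = 1/(√(-135 + 176) - 7) = 1/(√41 - 7) = 1/(-7 + √41)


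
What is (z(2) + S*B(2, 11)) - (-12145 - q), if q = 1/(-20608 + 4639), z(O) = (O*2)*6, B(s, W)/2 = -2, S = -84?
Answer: 199692344/15969 ≈ 12505.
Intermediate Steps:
B(s, W) = -4 (B(s, W) = 2*(-2) = -4)
z(O) = 12*O (z(O) = (2*O)*6 = 12*O)
q = -1/15969 (q = 1/(-15969) = -1/15969 ≈ -6.2621e-5)
(z(2) + S*B(2, 11)) - (-12145 - q) = (12*2 - 84*(-4)) - (-12145 - 1*(-1/15969)) = (24 + 336) - (-12145 + 1/15969) = 360 - 1*(-193943504/15969) = 360 + 193943504/15969 = 199692344/15969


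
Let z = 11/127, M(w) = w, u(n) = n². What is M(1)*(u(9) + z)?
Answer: 10298/127 ≈ 81.087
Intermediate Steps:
z = 11/127 (z = 11*(1/127) = 11/127 ≈ 0.086614)
M(1)*(u(9) + z) = 1*(9² + 11/127) = 1*(81 + 11/127) = 1*(10298/127) = 10298/127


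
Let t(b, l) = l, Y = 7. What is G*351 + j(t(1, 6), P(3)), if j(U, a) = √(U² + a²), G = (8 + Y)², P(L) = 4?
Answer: 78975 + 2*√13 ≈ 78982.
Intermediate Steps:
G = 225 (G = (8 + 7)² = 15² = 225)
G*351 + j(t(1, 6), P(3)) = 225*351 + √(6² + 4²) = 78975 + √(36 + 16) = 78975 + √52 = 78975 + 2*√13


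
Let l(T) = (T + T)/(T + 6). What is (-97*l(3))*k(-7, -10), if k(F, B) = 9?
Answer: -582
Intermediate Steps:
l(T) = 2*T/(6 + T) (l(T) = (2*T)/(6 + T) = 2*T/(6 + T))
(-97*l(3))*k(-7, -10) = -194*3/(6 + 3)*9 = -194*3/9*9 = -97*⅔*9 = -194/3*9 = -582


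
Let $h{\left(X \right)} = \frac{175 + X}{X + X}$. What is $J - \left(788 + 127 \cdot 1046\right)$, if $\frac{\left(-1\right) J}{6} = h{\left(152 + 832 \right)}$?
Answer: $- \frac{43831799}{328} \approx -1.3363 \cdot 10^{5}$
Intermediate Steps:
$h{\left(X \right)} = \frac{175 + X}{2 X}$
$J = - \frac{1159}{328}$ ($J = - 6 \frac{175 + \left(152 + 832\right)}{2 \left(152 + 832\right)} = - 6 \frac{175 + 984}{2 \cdot 984} = - 6 \cdot \frac{1}{2} \cdot \frac{1}{984} \cdot 1159 = \left(-6\right) \frac{1159}{1968} = - \frac{1159}{328} \approx -3.5335$)
$J - \left(788 + 127 \cdot 1046\right) = - \frac{1159}{328} - \left(788 + 127 \cdot 1046\right) = - \frac{1159}{328} - \left(788 + 132842\right) = - \frac{1159}{328} - 133630 = - \frac{43831799}{328}$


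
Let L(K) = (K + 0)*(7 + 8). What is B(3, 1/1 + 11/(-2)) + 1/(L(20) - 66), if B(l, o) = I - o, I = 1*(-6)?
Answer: -175/117 ≈ -1.4957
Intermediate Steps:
L(K) = 15*K (L(K) = K*15 = 15*K)
I = -6
B(l, o) = -6 - o
B(3, 1/1 + 11/(-2)) + 1/(L(20) - 66) = (-6 - (1/1 + 11/(-2))) + 1/(15*20 - 66) = (-6 - (1*1 + 11*(-1/2))) + 1/(300 - 66) = (-6 - (1 - 11/2)) + 1/234 = (-6 - 1*(-9/2)) + 1/234 = (-6 + 9/2) + 1/234 = -3/2 + 1/234 = -175/117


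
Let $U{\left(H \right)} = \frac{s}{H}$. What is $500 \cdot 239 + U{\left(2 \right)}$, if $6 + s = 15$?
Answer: $\frac{239009}{2} \approx 1.195 \cdot 10^{5}$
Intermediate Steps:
$s = 9$ ($s = -6 + 15 = 9$)
$U{\left(H \right)} = \frac{9}{H}$
$500 \cdot 239 + U{\left(2 \right)} = 500 \cdot 239 + \frac{9}{2} = 119500 + 9 \cdot \frac{1}{2} = 119500 + \frac{9}{2} = \frac{239009}{2}$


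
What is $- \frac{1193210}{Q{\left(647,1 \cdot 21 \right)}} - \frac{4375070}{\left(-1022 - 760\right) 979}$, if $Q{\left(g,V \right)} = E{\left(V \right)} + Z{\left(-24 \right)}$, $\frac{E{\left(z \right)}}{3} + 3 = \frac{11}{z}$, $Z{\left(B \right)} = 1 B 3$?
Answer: $\frac{3643491986645}{242496342} \approx 15025.0$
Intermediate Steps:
$Z{\left(B \right)} = 3 B$ ($Z{\left(B \right)} = B 3 = 3 B$)
$E{\left(z \right)} = -9 + \frac{33}{z}$ ($E{\left(z \right)} = -9 + 3 \frac{11}{z} = -9 + \frac{33}{z}$)
$Q{\left(g,V \right)} = -81 + \frac{33}{V}$ ($Q{\left(g,V \right)} = \left(-9 + \frac{33}{V}\right) + 3 \left(-24\right) = \left(-9 + \frac{33}{V}\right) - 72 = -81 + \frac{33}{V}$)
$- \frac{1193210}{Q{\left(647,1 \cdot 21 \right)}} - \frac{4375070}{\left(-1022 - 760\right) 979} = - \frac{1193210}{-81 + \frac{33}{1 \cdot 21}} - \frac{4375070}{\left(-1022 - 760\right) 979} = - \frac{1193210}{-81 + \frac{33}{21}} - \frac{4375070}{\left(-1782\right) 979} = - \frac{1193210}{-81 + 33 \cdot \frac{1}{21}} - \frac{4375070}{-1744578} = - \frac{1193210}{-81 + \frac{11}{7}} - - \frac{2187535}{872289} = - \frac{1193210}{- \frac{556}{7}} + \frac{2187535}{872289} = \left(-1193210\right) \left(- \frac{7}{556}\right) + \frac{2187535}{872289} = \frac{4176235}{278} + \frac{2187535}{872289} = \frac{3643491986645}{242496342}$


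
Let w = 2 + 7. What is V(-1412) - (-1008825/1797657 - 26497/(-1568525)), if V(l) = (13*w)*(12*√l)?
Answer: 511578238532/939889981975 + 2808*I*√353 ≈ 0.5443 + 52758.0*I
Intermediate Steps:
w = 9
V(l) = 1404*√l (V(l) = (13*9)*(12*√l) = 117*(12*√l) = 1404*√l)
V(-1412) - (-1008825/1797657 - 26497/(-1568525)) = 1404*√(-1412) - (-1008825/1797657 - 26497/(-1568525)) = 1404*(2*I*√353) - (-1008825*1/1797657 - 26497*(-1/1568525)) = 2808*I*√353 - (-336275/599219 + 26497/1568525) = 2808*I*√353 - 1*(-511578238532/939889981975) = 2808*I*√353 + 511578238532/939889981975 = 511578238532/939889981975 + 2808*I*√353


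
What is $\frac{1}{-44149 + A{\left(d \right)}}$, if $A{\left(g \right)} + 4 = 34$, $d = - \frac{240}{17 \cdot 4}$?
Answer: $- \frac{1}{44119} \approx -2.2666 \cdot 10^{-5}$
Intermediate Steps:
$d = - \frac{60}{17}$ ($d = - \frac{240}{68} = \left(-240\right) \frac{1}{68} = - \frac{60}{17} \approx -3.5294$)
$A{\left(g \right)} = 30$ ($A{\left(g \right)} = -4 + 34 = 30$)
$\frac{1}{-44149 + A{\left(d \right)}} = \frac{1}{-44149 + 30} = \frac{1}{-44119} = - \frac{1}{44119}$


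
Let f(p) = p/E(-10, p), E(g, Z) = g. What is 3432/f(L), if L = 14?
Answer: -17160/7 ≈ -2451.4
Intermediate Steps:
f(p) = -p/10 (f(p) = p/(-10) = p*(-⅒) = -p/10)
3432/f(L) = 3432/((-⅒*14)) = 3432/(-7/5) = 3432*(-5/7) = -17160/7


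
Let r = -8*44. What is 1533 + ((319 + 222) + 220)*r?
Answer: -266339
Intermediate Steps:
r = -352
1533 + ((319 + 222) + 220)*r = 1533 + ((319 + 222) + 220)*(-352) = 1533 + (541 + 220)*(-352) = 1533 + 761*(-352) = 1533 - 267872 = -266339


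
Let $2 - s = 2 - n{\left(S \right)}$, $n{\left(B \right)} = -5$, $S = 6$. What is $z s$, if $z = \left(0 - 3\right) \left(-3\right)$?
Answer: $-45$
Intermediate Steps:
$z = 9$ ($z = \left(-3\right) \left(-3\right) = 9$)
$s = -5$ ($s = 2 - \left(2 - -5\right) = 2 - \left(2 + 5\right) = 2 - 7 = -5$)
$z s = 9 \left(-5\right) = -45$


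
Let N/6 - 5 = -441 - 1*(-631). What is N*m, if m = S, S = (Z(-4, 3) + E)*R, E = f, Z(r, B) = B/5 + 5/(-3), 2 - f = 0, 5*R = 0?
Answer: 0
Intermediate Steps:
R = 0 (R = (⅕)*0 = 0)
f = 2 (f = 2 - 1*0 = 2 + 0 = 2)
Z(r, B) = -5/3 + B/5 (Z(r, B) = B*(⅕) + 5*(-⅓) = B/5 - 5/3 = -5/3 + B/5)
E = 2
S = 0 (S = ((-5/3 + (⅕)*3) + 2)*0 = ((-5/3 + ⅗) + 2)*0 = (-16/15 + 2)*0 = (14/15)*0 = 0)
m = 0
N = 1170 (N = 30 + 6*(-441 - 1*(-631)) = 30 + 6*(-441 + 631) = 30 + 6*190 = 30 + 1140 = 1170)
N*m = 1170*0 = 0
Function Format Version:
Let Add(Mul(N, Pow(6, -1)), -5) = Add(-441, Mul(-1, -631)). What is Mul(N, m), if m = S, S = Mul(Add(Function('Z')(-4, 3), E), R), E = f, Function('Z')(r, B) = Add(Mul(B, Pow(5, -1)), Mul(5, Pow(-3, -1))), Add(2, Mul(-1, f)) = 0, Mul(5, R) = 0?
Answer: 0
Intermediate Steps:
R = 0 (R = Mul(Rational(1, 5), 0) = 0)
f = 2 (f = Add(2, Mul(-1, 0)) = Add(2, 0) = 2)
Function('Z')(r, B) = Add(Rational(-5, 3), Mul(Rational(1, 5), B)) (Function('Z')(r, B) = Add(Mul(B, Rational(1, 5)), Mul(5, Rational(-1, 3))) = Add(Mul(Rational(1, 5), B), Rational(-5, 3)) = Add(Rational(-5, 3), Mul(Rational(1, 5), B)))
E = 2
S = 0 (S = Mul(Add(Add(Rational(-5, 3), Mul(Rational(1, 5), 3)), 2), 0) = Mul(Add(Add(Rational(-5, 3), Rational(3, 5)), 2), 0) = Mul(Add(Rational(-16, 15), 2), 0) = Mul(Rational(14, 15), 0) = 0)
m = 0
N = 1170 (N = Add(30, Mul(6, Add(-441, Mul(-1, -631)))) = Add(30, Mul(6, Add(-441, 631))) = Add(30, Mul(6, 190)) = Add(30, 1140) = 1170)
Mul(N, m) = Mul(1170, 0) = 0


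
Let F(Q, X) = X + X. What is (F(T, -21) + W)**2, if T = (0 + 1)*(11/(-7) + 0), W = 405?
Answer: 131769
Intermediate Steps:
T = -11/7 (T = 1*(11*(-1/7) + 0) = 1*(-11/7 + 0) = 1*(-11/7) = -11/7 ≈ -1.5714)
F(Q, X) = 2*X
(F(T, -21) + W)**2 = (2*(-21) + 405)**2 = (-42 + 405)**2 = 363**2 = 131769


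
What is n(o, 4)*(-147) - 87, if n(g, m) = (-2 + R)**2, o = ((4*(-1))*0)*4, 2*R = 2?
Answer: -234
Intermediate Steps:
R = 1 (R = (1/2)*2 = 1)
o = 0 (o = -4*0*4 = 0*4 = 0)
n(g, m) = 1 (n(g, m) = (-2 + 1)**2 = (-1)**2 = 1)
n(o, 4)*(-147) - 87 = 1*(-147) - 87 = -147 - 87 = -234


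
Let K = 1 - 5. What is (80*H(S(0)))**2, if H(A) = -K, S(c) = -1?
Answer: 102400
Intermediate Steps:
K = -4
H(A) = 4 (H(A) = -1*(-4) = 4)
(80*H(S(0)))**2 = (80*4)**2 = 320**2 = 102400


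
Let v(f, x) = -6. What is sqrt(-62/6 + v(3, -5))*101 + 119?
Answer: 119 + 707*I*sqrt(3)/3 ≈ 119.0 + 408.19*I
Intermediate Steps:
sqrt(-62/6 + v(3, -5))*101 + 119 = sqrt(-62/6 - 6)*101 + 119 = sqrt(-62*1/6 - 6)*101 + 119 = sqrt(-31/3 - 6)*101 + 119 = sqrt(-49/3)*101 + 119 = (7*I*sqrt(3)/3)*101 + 119 = 707*I*sqrt(3)/3 + 119 = 119 + 707*I*sqrt(3)/3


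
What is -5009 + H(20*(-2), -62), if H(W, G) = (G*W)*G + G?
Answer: -158831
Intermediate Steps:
H(W, G) = G + W*G**2 (H(W, G) = W*G**2 + G = G + W*G**2)
-5009 + H(20*(-2), -62) = -5009 - 62*(1 - 1240*(-2)) = -5009 - 62*(1 - 62*(-40)) = -5009 - 62*(1 + 2480) = -5009 - 62*2481 = -5009 - 153822 = -158831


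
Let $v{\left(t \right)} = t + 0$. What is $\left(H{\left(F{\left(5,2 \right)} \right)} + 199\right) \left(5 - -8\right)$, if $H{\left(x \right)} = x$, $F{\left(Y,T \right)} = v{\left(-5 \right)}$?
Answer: $2522$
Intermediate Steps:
$v{\left(t \right)} = t$
$F{\left(Y,T \right)} = -5$
$\left(H{\left(F{\left(5,2 \right)} \right)} + 199\right) \left(5 - -8\right) = \left(-5 + 199\right) \left(5 - -8\right) = 194 \left(5 + 8\right) = 194 \cdot 13 = 2522$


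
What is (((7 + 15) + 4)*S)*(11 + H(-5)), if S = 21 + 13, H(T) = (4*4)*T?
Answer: -60996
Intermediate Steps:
H(T) = 16*T
S = 34
(((7 + 15) + 4)*S)*(11 + H(-5)) = (((7 + 15) + 4)*34)*(11 + 16*(-5)) = ((22 + 4)*34)*(11 - 80) = (26*34)*(-69) = 884*(-69) = -60996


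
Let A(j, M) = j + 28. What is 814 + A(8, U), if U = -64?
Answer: 850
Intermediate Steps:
A(j, M) = 28 + j
814 + A(8, U) = 814 + (28 + 8) = 814 + 36 = 850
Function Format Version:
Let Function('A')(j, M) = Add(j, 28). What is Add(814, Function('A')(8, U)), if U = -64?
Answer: 850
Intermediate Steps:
Function('A')(j, M) = Add(28, j)
Add(814, Function('A')(8, U)) = Add(814, Add(28, 8)) = Add(814, 36) = 850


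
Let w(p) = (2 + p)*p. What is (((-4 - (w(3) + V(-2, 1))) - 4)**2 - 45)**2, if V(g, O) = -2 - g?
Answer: 234256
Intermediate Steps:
w(p) = p*(2 + p)
(((-4 - (w(3) + V(-2, 1))) - 4)**2 - 45)**2 = (((-4 - (3*(2 + 3) + (-2 - 1*(-2)))) - 4)**2 - 45)**2 = (((-4 - (3*5 + (-2 + 2))) - 4)**2 - 45)**2 = (((-4 - (15 + 0)) - 4)**2 - 45)**2 = (((-4 - 15) - 4)**2 - 45)**2 = ((-19 - 4)**2 - 45)**2 = ((-23)**2 - 45)**2 = (529 - 45)**2 = 484**2 = 234256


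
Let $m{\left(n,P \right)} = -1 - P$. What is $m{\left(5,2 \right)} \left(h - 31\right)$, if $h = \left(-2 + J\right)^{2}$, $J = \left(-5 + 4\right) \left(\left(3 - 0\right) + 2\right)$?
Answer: $-54$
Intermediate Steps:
$J = -5$ ($J = - (\left(3 + 0\right) + 2) = - (3 + 2) = \left(-1\right) 5 = -5$)
$h = 49$ ($h = \left(-2 - 5\right)^{2} = \left(-7\right)^{2} = 49$)
$m{\left(5,2 \right)} \left(h - 31\right) = \left(-1 - 2\right) \left(49 - 31\right) = \left(-1 - 2\right) 18 = \left(-3\right) 18 = -54$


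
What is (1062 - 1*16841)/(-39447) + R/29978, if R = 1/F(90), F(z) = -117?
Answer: 6149292823/15373048158 ≈ 0.40000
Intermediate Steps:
R = -1/117 (R = 1/(-117) = -1/117 ≈ -0.0085470)
(1062 - 1*16841)/(-39447) + R/29978 = (1062 - 1*16841)/(-39447) - 1/117/29978 = (1062 - 16841)*(-1/39447) - 1/117*1/29978 = -15779*(-1/39447) - 1/3507426 = 15779/39447 - 1/3507426 = 6149292823/15373048158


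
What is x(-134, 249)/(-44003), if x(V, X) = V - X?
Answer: 383/44003 ≈ 0.0087039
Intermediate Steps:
x(-134, 249)/(-44003) = (-134 - 1*249)/(-44003) = (-134 - 249)*(-1/44003) = -383*(-1/44003) = 383/44003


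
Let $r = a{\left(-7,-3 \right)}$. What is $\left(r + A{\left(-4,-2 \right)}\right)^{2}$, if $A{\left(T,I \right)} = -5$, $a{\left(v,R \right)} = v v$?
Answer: $1936$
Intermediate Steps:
$a{\left(v,R \right)} = v^{2}$
$r = 49$ ($r = \left(-7\right)^{2} = 49$)
$\left(r + A{\left(-4,-2 \right)}\right)^{2} = \left(49 - 5\right)^{2} = 44^{2} = 1936$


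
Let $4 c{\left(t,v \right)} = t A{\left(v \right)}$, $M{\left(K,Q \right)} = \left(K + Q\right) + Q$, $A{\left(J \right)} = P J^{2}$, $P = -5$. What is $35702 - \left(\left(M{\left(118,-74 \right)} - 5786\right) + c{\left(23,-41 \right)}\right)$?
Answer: $\frac{359387}{4} \approx 89847.0$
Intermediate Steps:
$A{\left(J \right)} = - 5 J^{2}$
$M{\left(K,Q \right)} = K + 2 Q$
$c{\left(t,v \right)} = - \frac{5 t v^{2}}{4}$ ($c{\left(t,v \right)} = \frac{t \left(- 5 v^{2}\right)}{4} = \frac{\left(-5\right) t v^{2}}{4} = - \frac{5 t v^{2}}{4}$)
$35702 - \left(\left(M{\left(118,-74 \right)} - 5786\right) + c{\left(23,-41 \right)}\right) = 35702 - \left(\left(\left(118 + 2 \left(-74\right)\right) - 5786\right) - \frac{115 \left(-41\right)^{2}}{4}\right) = 35702 - \left(\left(\left(118 - 148\right) - 5786\right) - \frac{115}{4} \cdot 1681\right) = 35702 - \left(\left(-30 - 5786\right) - \frac{193315}{4}\right) = 35702 - \left(-5816 - \frac{193315}{4}\right) = 35702 - - \frac{216579}{4} = 35702 + \frac{216579}{4} = \frac{359387}{4}$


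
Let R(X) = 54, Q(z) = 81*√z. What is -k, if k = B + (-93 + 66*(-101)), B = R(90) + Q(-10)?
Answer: 6705 - 81*I*√10 ≈ 6705.0 - 256.14*I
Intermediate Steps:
B = 54 + 81*I*√10 (B = 54 + 81*√(-10) = 54 + 81*(I*√10) = 54 + 81*I*√10 ≈ 54.0 + 256.14*I)
k = -6705 + 81*I*√10 (k = (54 + 81*I*√10) + (-93 + 66*(-101)) = (54 + 81*I*√10) + (-93 - 6666) = (54 + 81*I*√10) - 6759 = -6705 + 81*I*√10 ≈ -6705.0 + 256.14*I)
-k = -(-6705 + 81*I*√10) = 6705 - 81*I*√10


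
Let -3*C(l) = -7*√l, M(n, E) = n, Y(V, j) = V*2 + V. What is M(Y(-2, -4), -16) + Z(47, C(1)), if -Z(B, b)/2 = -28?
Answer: 50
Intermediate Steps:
Y(V, j) = 3*V (Y(V, j) = 2*V + V = 3*V)
C(l) = 7*√l/3 (C(l) = -(-7)*√l/3 = 7*√l/3)
Z(B, b) = 56 (Z(B, b) = -2*(-28) = 56)
M(Y(-2, -4), -16) + Z(47, C(1)) = 3*(-2) + 56 = -6 + 56 = 50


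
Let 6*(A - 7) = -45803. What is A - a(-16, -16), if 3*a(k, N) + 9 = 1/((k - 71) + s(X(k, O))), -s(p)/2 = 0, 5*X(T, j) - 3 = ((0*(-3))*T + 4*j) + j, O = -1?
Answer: -3979639/522 ≈ -7623.8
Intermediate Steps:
A = -45761/6 (A = 7 + (⅙)*(-45803) = 7 - 45803/6 = -45761/6 ≈ -7626.8)
X(T, j) = ⅗ + j (X(T, j) = ⅗ + (((0*(-3))*T + 4*j) + j)/5 = ⅗ + ((0*T + 4*j) + j)/5 = ⅗ + ((0 + 4*j) + j)/5 = ⅗ + (4*j + j)/5 = ⅗ + (5*j)/5 = ⅗ + j)
s(p) = 0 (s(p) = -2*0 = 0)
a(k, N) = -3 + 1/(3*(-71 + k)) (a(k, N) = -3 + 1/(3*((k - 71) + 0)) = -3 + 1/(3*((-71 + k) + 0)) = -3 + 1/(3*(-71 + k)))
A - a(-16, -16) = -45761/6 - (640 - 9*(-16))/(3*(-71 - 16)) = -45761/6 - (640 + 144)/(3*(-87)) = -45761/6 - (-1)*784/(3*87) = -45761/6 - 1*(-784/261) = -45761/6 + 784/261 = -3979639/522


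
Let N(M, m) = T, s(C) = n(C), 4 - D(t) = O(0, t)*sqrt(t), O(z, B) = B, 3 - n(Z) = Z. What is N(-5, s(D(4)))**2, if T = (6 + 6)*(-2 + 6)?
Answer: 2304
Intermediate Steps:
n(Z) = 3 - Z
D(t) = 4 - t**(3/2) (D(t) = 4 - t*sqrt(t) = 4 - t**(3/2))
s(C) = 3 - C
T = 48 (T = 12*4 = 48)
N(M, m) = 48
N(-5, s(D(4)))**2 = 48**2 = 2304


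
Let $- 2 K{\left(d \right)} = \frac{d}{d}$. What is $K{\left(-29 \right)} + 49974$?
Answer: $\frac{99947}{2} \approx 49974.0$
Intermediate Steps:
$K{\left(d \right)} = - \frac{1}{2}$ ($K{\left(d \right)} = - \frac{d \frac{1}{d}}{2} = \left(- \frac{1}{2}\right) 1 = - \frac{1}{2}$)
$K{\left(-29 \right)} + 49974 = - \frac{1}{2} + 49974 = \frac{99947}{2}$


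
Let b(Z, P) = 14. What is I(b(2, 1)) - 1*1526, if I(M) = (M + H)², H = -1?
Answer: -1357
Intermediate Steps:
I(M) = (-1 + M)² (I(M) = (M - 1)² = (-1 + M)²)
I(b(2, 1)) - 1*1526 = (-1 + 14)² - 1*1526 = 13² - 1526 = 169 - 1526 = -1357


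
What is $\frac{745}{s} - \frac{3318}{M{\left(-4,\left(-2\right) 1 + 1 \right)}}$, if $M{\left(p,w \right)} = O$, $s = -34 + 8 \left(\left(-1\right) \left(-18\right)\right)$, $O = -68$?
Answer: $\frac{10391}{187} \approx 55.567$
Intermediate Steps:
$s = 110$ ($s = -34 + 8 \cdot 18 = -34 + 144 = 110$)
$M{\left(p,w \right)} = -68$
$\frac{745}{s} - \frac{3318}{M{\left(-4,\left(-2\right) 1 + 1 \right)}} = \frac{745}{110} - \frac{3318}{-68} = 745 \cdot \frac{1}{110} - - \frac{1659}{34} = \frac{149}{22} + \frac{1659}{34} = \frac{10391}{187}$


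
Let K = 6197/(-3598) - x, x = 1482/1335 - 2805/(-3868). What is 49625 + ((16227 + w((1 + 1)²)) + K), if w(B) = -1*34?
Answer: 203797496937627/3096546740 ≈ 65815.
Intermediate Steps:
w(B) = -34
x = 3159017/1721260 (x = 1482*(1/1335) - 2805*(-1/3868) = 494/445 + 2805/3868 = 3159017/1721260 ≈ 1.8353)
K = -11016395693/3096546740 (K = 6197/(-3598) - 1*3159017/1721260 = 6197*(-1/3598) - 3159017/1721260 = -6197/3598 - 3159017/1721260 = -11016395693/3096546740 ≈ -3.5576)
49625 + ((16227 + w((1 + 1)²)) + K) = 49625 + ((16227 - 34) - 11016395693/3096546740) = 49625 + (16193 - 11016395693/3096546740) = 49625 + 50131364965127/3096546740 = 203797496937627/3096546740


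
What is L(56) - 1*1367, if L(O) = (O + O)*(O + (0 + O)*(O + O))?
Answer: 707369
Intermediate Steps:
L(O) = 2*O*(O + 2*O²) (L(O) = (2*O)*(O + O*(2*O)) = (2*O)*(O + 2*O²) = 2*O*(O + 2*O²))
L(56) - 1*1367 = 56²*(2 + 4*56) - 1*1367 = 3136*(2 + 224) - 1367 = 3136*226 - 1367 = 708736 - 1367 = 707369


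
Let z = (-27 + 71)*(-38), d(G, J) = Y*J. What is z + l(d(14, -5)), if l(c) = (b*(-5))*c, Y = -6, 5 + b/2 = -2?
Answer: 428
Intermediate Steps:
b = -14 (b = -10 + 2*(-2) = -10 - 4 = -14)
d(G, J) = -6*J
l(c) = 70*c (l(c) = (-14*(-5))*c = 70*c)
z = -1672 (z = 44*(-38) = -1672)
z + l(d(14, -5)) = -1672 + 70*(-6*(-5)) = -1672 + 70*30 = -1672 + 2100 = 428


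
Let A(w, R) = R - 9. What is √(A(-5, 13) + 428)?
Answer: 12*√3 ≈ 20.785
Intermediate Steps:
A(w, R) = -9 + R
√(A(-5, 13) + 428) = √((-9 + 13) + 428) = √(4 + 428) = √432 = 12*√3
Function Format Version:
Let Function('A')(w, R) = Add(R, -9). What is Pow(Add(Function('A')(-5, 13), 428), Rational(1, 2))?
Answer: Mul(12, Pow(3, Rational(1, 2))) ≈ 20.785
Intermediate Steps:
Function('A')(w, R) = Add(-9, R)
Pow(Add(Function('A')(-5, 13), 428), Rational(1, 2)) = Pow(Add(Add(-9, 13), 428), Rational(1, 2)) = Pow(Add(4, 428), Rational(1, 2)) = Pow(432, Rational(1, 2)) = Mul(12, Pow(3, Rational(1, 2)))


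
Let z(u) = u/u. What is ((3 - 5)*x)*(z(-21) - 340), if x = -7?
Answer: -4746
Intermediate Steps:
z(u) = 1
((3 - 5)*x)*(z(-21) - 340) = ((3 - 5)*(-7))*(1 - 340) = -2*(-7)*(-339) = 14*(-339) = -4746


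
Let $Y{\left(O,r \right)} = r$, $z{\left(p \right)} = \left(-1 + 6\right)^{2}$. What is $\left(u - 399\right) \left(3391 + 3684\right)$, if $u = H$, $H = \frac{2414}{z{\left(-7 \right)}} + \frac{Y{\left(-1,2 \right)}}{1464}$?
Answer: $- \frac{1566299441}{732} \approx -2.1398 \cdot 10^{6}$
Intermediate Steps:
$z{\left(p \right)} = 25$ ($z{\left(p \right)} = 5^{2} = 25$)
$H = \frac{1767073}{18300}$ ($H = \frac{2414}{25} + \frac{2}{1464} = 2414 \cdot \frac{1}{25} + 2 \cdot \frac{1}{1464} = \frac{2414}{25} + \frac{1}{732} = \frac{1767073}{18300} \approx 96.561$)
$u = \frac{1767073}{18300} \approx 96.561$
$\left(u - 399\right) \left(3391 + 3684\right) = \left(\frac{1767073}{18300} - 399\right) \left(3391 + 3684\right) = \left(\frac{1767073}{18300} - 399\right) 7075 = \left(- \frac{5534627}{18300}\right) 7075 = - \frac{1566299441}{732}$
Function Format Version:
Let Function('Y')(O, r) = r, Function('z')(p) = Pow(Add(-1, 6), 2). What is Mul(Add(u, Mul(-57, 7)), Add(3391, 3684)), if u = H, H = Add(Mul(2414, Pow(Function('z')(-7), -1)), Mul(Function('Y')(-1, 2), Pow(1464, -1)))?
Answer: Rational(-1566299441, 732) ≈ -2.1398e+6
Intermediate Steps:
Function('z')(p) = 25 (Function('z')(p) = Pow(5, 2) = 25)
H = Rational(1767073, 18300) (H = Add(Mul(2414, Pow(25, -1)), Mul(2, Pow(1464, -1))) = Add(Mul(2414, Rational(1, 25)), Mul(2, Rational(1, 1464))) = Add(Rational(2414, 25), Rational(1, 732)) = Rational(1767073, 18300) ≈ 96.561)
u = Rational(1767073, 18300) ≈ 96.561
Mul(Add(u, Mul(-57, 7)), Add(3391, 3684)) = Mul(Add(Rational(1767073, 18300), Mul(-57, 7)), Add(3391, 3684)) = Mul(Add(Rational(1767073, 18300), -399), 7075) = Mul(Rational(-5534627, 18300), 7075) = Rational(-1566299441, 732)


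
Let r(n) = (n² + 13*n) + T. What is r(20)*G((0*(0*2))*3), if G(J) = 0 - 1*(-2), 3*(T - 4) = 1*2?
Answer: 3988/3 ≈ 1329.3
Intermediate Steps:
T = 14/3 (T = 4 + (1*2)/3 = 4 + (⅓)*2 = 4 + ⅔ = 14/3 ≈ 4.6667)
G(J) = 2 (G(J) = 0 + 2 = 2)
r(n) = 14/3 + n² + 13*n (r(n) = (n² + 13*n) + 14/3 = 14/3 + n² + 13*n)
r(20)*G((0*(0*2))*3) = (14/3 + 20² + 13*20)*2 = (14/3 + 400 + 260)*2 = (1994/3)*2 = 3988/3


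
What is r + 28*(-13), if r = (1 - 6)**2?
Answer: -339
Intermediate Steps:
r = 25 (r = (-5)**2 = 25)
r + 28*(-13) = 25 + 28*(-13) = 25 - 364 = -339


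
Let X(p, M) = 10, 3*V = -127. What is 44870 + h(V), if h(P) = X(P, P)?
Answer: 44880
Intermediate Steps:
V = -127/3 (V = (1/3)*(-127) = -127/3 ≈ -42.333)
h(P) = 10
44870 + h(V) = 44870 + 10 = 44880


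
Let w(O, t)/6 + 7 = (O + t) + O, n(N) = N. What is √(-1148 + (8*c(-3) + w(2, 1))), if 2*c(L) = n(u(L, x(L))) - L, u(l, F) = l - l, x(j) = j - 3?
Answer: 2*I*√287 ≈ 33.882*I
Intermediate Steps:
x(j) = -3 + j
u(l, F) = 0
w(O, t) = -42 + 6*t + 12*O (w(O, t) = -42 + 6*((O + t) + O) = -42 + 6*(t + 2*O) = -42 + (6*t + 12*O) = -42 + 6*t + 12*O)
c(L) = -L/2 (c(L) = (0 - L)/2 = (-L)/2 = -L/2)
√(-1148 + (8*c(-3) + w(2, 1))) = √(-1148 + (8*(-½*(-3)) + (-42 + 6*1 + 12*2))) = √(-1148 + (8*(3/2) + (-42 + 6 + 24))) = √(-1148 + (12 - 12)) = √(-1148 + 0) = √(-1148) = 2*I*√287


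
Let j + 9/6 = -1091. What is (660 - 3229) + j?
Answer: -7323/2 ≈ -3661.5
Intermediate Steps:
j = -2185/2 (j = -3/2 - 1091 = -2185/2 ≈ -1092.5)
(660 - 3229) + j = (660 - 3229) - 2185/2 = -2569 - 2185/2 = -7323/2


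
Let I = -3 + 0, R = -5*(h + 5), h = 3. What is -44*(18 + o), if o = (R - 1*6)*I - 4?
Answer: -6688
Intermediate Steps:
R = -40 (R = -5*(3 + 5) = -5*8 = -40)
I = -3
o = 134 (o = (-40 - 1*6)*(-3) - 4 = (-40 - 6)*(-3) - 4 = -46*(-3) - 4 = 138 - 4 = 134)
-44*(18 + o) = -44*(18 + 134) = -44*152 = -6688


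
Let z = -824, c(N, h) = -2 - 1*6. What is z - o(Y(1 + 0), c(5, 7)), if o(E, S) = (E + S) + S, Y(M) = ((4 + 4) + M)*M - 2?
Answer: -815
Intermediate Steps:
c(N, h) = -8 (c(N, h) = -2 - 6 = -8)
Y(M) = -2 + M*(8 + M) (Y(M) = (8 + M)*M - 2 = M*(8 + M) - 2 = -2 + M*(8 + M))
o(E, S) = E + 2*S
z - o(Y(1 + 0), c(5, 7)) = -824 - ((-2 + (1 + 0)**2 + 8*(1 + 0)) + 2*(-8)) = -824 - ((-2 + 1**2 + 8*1) - 16) = -824 - ((-2 + 1 + 8) - 16) = -824 - (7 - 16) = -824 - 1*(-9) = -824 + 9 = -815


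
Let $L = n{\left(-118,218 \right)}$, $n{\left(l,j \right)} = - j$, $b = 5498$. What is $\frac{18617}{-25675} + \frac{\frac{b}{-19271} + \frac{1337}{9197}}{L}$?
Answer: $- \frac{718674147225997}{992013046347050} \approx -0.72446$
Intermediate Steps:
$L = -218$ ($L = \left(-1\right) 218 = -218$)
$\frac{18617}{-25675} + \frac{\frac{b}{-19271} + \frac{1337}{9197}}{L} = \frac{18617}{-25675} + \frac{\frac{5498}{-19271} + \frac{1337}{9197}}{-218} = 18617 \left(- \frac{1}{25675}\right) + \left(5498 \left(- \frac{1}{19271}\right) + 1337 \cdot \frac{1}{9197}\right) \left(- \frac{1}{218}\right) = - \frac{18617}{25675} + \left(- \frac{5498}{19271} + \frac{1337}{9197}\right) \left(- \frac{1}{218}\right) = - \frac{18617}{25675} - - \frac{24799779}{38637314366} = - \frac{18617}{25675} + \frac{24799779}{38637314366} = - \frac{718674147225997}{992013046347050}$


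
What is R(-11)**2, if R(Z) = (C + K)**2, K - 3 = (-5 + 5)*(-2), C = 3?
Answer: 1296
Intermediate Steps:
K = 3 (K = 3 + (-5 + 5)*(-2) = 3 + 0*(-2) = 3 + 0 = 3)
R(Z) = 36 (R(Z) = (3 + 3)**2 = 6**2 = 36)
R(-11)**2 = 36**2 = 1296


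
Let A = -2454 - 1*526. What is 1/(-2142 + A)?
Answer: -1/5122 ≈ -0.00019524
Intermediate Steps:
A = -2980 (A = -2454 - 526 = -2980)
1/(-2142 + A) = 1/(-2142 - 2980) = 1/(-5122) = -1/5122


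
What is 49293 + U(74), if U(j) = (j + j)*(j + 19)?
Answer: 63057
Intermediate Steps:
U(j) = 2*j*(19 + j) (U(j) = (2*j)*(19 + j) = 2*j*(19 + j))
49293 + U(74) = 49293 + 2*74*(19 + 74) = 49293 + 2*74*93 = 49293 + 13764 = 63057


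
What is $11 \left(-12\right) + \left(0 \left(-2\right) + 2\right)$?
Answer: $-130$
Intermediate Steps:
$11 \left(-12\right) + \left(0 \left(-2\right) + 2\right) = -132 + \left(0 + 2\right) = -132 + 2 = -130$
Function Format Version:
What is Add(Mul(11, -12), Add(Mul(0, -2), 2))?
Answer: -130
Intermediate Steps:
Add(Mul(11, -12), Add(Mul(0, -2), 2)) = Add(-132, Add(0, 2)) = Add(-132, 2) = -130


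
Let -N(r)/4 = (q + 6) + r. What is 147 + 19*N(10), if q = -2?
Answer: -917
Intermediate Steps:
N(r) = -16 - 4*r (N(r) = -4*((-2 + 6) + r) = -4*(4 + r) = -16 - 4*r)
147 + 19*N(10) = 147 + 19*(-16 - 4*10) = 147 + 19*(-16 - 40) = 147 + 19*(-56) = 147 - 1064 = -917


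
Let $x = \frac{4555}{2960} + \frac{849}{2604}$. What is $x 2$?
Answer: $\frac{239571}{64232} \approx 3.7298$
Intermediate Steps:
$x = \frac{239571}{128464}$ ($x = 4555 \cdot \frac{1}{2960} + 849 \cdot \frac{1}{2604} = \frac{911}{592} + \frac{283}{868} = \frac{239571}{128464} \approx 1.8649$)
$x 2 = \frac{239571}{128464} \cdot 2 = \frac{239571}{64232}$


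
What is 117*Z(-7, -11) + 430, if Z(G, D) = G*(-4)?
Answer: 3706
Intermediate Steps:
Z(G, D) = -4*G
117*Z(-7, -11) + 430 = 117*(-4*(-7)) + 430 = 117*28 + 430 = 3276 + 430 = 3706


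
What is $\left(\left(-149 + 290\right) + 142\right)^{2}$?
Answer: $80089$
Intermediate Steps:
$\left(\left(-149 + 290\right) + 142\right)^{2} = \left(141 + 142\right)^{2} = 283^{2} = 80089$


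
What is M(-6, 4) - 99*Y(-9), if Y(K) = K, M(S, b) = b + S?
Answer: 889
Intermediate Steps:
M(S, b) = S + b
M(-6, 4) - 99*Y(-9) = (-6 + 4) - 99*(-9) = -2 + 891 = 889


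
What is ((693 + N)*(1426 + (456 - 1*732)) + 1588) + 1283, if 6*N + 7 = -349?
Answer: 2194763/3 ≈ 7.3159e+5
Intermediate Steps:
N = -178/3 (N = -7/6 + (1/6)*(-349) = -7/6 - 349/6 = -178/3 ≈ -59.333)
((693 + N)*(1426 + (456 - 1*732)) + 1588) + 1283 = ((693 - 178/3)*(1426 + (456 - 1*732)) + 1588) + 1283 = (1901*(1426 + (456 - 732))/3 + 1588) + 1283 = (1901*(1426 - 276)/3 + 1588) + 1283 = ((1901/3)*1150 + 1588) + 1283 = (2186150/3 + 1588) + 1283 = 2190914/3 + 1283 = 2194763/3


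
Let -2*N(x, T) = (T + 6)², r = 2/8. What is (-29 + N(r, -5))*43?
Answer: -2537/2 ≈ -1268.5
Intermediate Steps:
r = ¼ (r = 2*(⅛) = ¼ ≈ 0.25000)
N(x, T) = -(6 + T)²/2 (N(x, T) = -(T + 6)²/2 = -(6 + T)²/2)
(-29 + N(r, -5))*43 = (-29 - (6 - 5)²/2)*43 = (-29 - ½*1²)*43 = (-29 - ½*1)*43 = (-29 - ½)*43 = -59/2*43 = -2537/2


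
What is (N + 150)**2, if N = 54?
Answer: 41616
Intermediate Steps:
(N + 150)**2 = (54 + 150)**2 = 204**2 = 41616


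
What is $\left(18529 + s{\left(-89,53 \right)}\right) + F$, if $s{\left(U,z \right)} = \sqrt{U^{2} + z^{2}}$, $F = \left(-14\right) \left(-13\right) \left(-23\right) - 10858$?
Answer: $3485 + \sqrt{10730} \approx 3588.6$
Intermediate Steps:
$F = -15044$ ($F = 182 \left(-23\right) - 10858 = -4186 - 10858 = -15044$)
$\left(18529 + s{\left(-89,53 \right)}\right) + F = \left(18529 + \sqrt{\left(-89\right)^{2} + 53^{2}}\right) - 15044 = \left(18529 + \sqrt{7921 + 2809}\right) - 15044 = \left(18529 + \sqrt{10730}\right) - 15044 = 3485 + \sqrt{10730}$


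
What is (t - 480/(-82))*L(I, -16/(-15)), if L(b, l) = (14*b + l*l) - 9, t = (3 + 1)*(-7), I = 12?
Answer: -32716148/9225 ≈ -3546.5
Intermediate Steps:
t = -28 (t = 4*(-7) = -28)
L(b, l) = -9 + l² + 14*b (L(b, l) = (14*b + l²) - 9 = (l² + 14*b) - 9 = -9 + l² + 14*b)
(t - 480/(-82))*L(I, -16/(-15)) = (-28 - 480/(-82))*(-9 + (-16/(-15))² + 14*12) = (-28 - 480*(-1/82))*(-9 + (-16*(-1/15))² + 168) = (-28 + 240/41)*(-9 + (16/15)² + 168) = -908*(-9 + 256/225 + 168)/41 = -908/41*36031/225 = -32716148/9225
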